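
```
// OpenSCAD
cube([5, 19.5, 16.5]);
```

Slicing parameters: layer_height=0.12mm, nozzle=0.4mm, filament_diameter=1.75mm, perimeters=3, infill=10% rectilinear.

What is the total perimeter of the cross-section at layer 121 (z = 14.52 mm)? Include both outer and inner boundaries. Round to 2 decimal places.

At z = 14.52 mm: the 5×19.5 cube contributes its full rectangle (perimeter 49.00 mm). Overall, the cross-section is a single solid region. Total boundary length (outer) = 49.00 mm.

49.00 mm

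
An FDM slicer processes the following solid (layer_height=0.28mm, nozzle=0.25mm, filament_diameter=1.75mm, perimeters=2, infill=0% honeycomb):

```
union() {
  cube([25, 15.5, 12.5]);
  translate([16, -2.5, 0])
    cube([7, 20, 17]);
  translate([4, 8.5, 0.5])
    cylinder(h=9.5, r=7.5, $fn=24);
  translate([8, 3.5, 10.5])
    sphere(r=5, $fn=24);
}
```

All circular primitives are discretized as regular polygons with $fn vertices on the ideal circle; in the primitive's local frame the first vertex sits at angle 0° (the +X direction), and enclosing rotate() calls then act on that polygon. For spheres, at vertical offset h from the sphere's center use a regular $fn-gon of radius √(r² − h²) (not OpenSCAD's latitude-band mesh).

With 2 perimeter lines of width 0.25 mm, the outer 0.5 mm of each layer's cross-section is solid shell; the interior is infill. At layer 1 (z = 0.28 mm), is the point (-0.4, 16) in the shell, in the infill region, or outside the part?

outside

At z = 0.28 mm: the 25×15.5 cube contributes its full rectangle; the 7×20 cube at (16, -2.5) contributes its full rectangle; the cylinder at (4, 8.5) does not reach this height (z outside [0.5, 10]); the sphere at (8, 3.5) is not intersected at this z (|z−center|=10.220 > r=5); Combining (union): the regions partially overlap (shared area 108.50 mm²), so overlapping operands fuse into one piece — 1 connected region. Overall, the cross-section is a single solid region. The nearest boundary edge runs (0.00, 0.00)→(0.00, 15.50); distance from the point to it = 0.64 mm. The point is not inside any of the regions above, so it lies outside the cross-section (0.64 mm from the nearest boundary).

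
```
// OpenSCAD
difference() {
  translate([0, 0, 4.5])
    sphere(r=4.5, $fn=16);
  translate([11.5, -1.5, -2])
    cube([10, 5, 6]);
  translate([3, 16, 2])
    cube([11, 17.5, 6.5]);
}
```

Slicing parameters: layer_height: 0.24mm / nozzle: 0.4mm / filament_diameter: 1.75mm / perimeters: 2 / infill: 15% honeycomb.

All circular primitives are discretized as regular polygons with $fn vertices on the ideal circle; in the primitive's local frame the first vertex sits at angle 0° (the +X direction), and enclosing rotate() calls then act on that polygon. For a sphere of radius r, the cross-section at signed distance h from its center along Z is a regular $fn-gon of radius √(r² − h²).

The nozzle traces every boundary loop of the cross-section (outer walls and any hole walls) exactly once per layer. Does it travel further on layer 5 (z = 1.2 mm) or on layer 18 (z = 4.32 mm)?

layer 18 (z = 4.32 mm)

Layer 5 (z = 1.2): the r=4.5 sphere contributes a regular 16-gon of circumradius √(4.5²−3.3²) = 3.059 (perimeter = 2·16·3.059·sin(180°/16) = 19.10 mm); the cube at (11.5, -1.5) (footprint 10×5) is included at this height (perimeter 30.00 mm); the cube at (3, 16) is not intersected at this z (z outside [2, 8.5]); Subtracting the remaining from the first: starting from the r=4.5 sphere, the 10×5 cube at (11.5, -1.5) misses the remaining region (no effect) — boundary = 19.10 mm. So its perimeter = 19.10 mm. Layer 18 (z = 4.32): the r=4.5 sphere contributes a regular 16-gon of circumradius √(4.5²−0.18²) = 4.496 (perimeter = 2·16·4.496·sin(180°/16) = 28.07 mm); the cube at (11.5, -1.5) is not intersected at this z (z outside [-2, 4]); the 11×17.5 cube at (3, 16) contributes its full rectangle (perimeter 57.00 mm); Subtracting the remaining from the first: starting from the r=4.5 sphere, the 11×17.5 cube at (3, 16) misses the remaining region (no effect) — boundary = 28.07 mm. So its perimeter = 28.07 mm. Layer 18 is larger (28.07 vs 19.10 mm).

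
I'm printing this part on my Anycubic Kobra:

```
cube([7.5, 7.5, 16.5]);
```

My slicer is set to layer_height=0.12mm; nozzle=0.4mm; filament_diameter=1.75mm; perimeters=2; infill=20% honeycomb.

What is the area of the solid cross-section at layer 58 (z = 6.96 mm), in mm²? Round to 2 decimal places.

At z = 6.96 mm: the 7.5×7.5 cube contributes its full rectangle (area 56.25 mm²). Overall, the cross-section is a single solid region. Net area = 56.25 mm².

56.25 mm²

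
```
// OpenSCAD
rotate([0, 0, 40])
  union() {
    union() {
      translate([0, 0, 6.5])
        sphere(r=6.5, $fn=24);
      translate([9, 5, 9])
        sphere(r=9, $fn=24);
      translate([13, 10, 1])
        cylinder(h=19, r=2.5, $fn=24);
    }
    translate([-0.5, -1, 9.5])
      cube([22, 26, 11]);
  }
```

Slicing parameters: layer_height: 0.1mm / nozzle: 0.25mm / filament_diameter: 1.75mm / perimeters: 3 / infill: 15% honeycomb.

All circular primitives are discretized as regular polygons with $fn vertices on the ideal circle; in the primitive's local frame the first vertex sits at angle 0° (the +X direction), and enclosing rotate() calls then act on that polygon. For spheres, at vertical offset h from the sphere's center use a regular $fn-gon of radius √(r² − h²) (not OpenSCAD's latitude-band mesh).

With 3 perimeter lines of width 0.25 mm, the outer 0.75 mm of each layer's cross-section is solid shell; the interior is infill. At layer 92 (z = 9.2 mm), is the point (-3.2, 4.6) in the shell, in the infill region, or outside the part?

shell

At z = 9.2 mm: the r=6.5 sphere slices to a regular 24-gon of circumradius 5.913 (√(r²−h²) with h=2.7 from center); the r=9 sphere at (9, 5) slices to a regular 24-gon of circumradius 8.998 (√(r²−h²) with h=0.2 from center); the r=2.5 cylinder at (13, 10) contributes a regular 24-gon of circumradius 2.5; Merging all regions: the regions partially overlap (shared area 51.66 mm²), so overlapping operands fuse into one piece — 1 connected region; the cube at (-0.5, -1) is absent (z outside [9.5, 20.5]); Merging all regions: only that combined region is present, so the union is just that shape — 1 connected region; (rotated 40° about Z; rotation is an isometry so areas/perimeters/island counts are preserved). Overall, the cross-section is a single solid region. Undo the 40° rotation: the query point maps to (0.505, 5.581) in the un-rotated model frame. The nearest boundary edge runs (0.00, 5.91)→(0.12, 5.90); distance from the point to it = 0.50 mm. The point is inside the cross-section, 0.50 mm from the nearest boundary — within the 0.75 mm shell band (3 × 0.25).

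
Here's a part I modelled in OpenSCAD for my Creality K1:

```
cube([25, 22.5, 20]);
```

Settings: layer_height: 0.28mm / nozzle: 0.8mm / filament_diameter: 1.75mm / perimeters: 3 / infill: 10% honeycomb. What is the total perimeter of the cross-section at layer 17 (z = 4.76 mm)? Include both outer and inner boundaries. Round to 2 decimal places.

At z = 4.76 mm: the cube (footprint 25×22.5) is included at this height (perimeter 95.00 mm). Overall, the cross-section is a single solid region. Total boundary length (outer) = 95.00 mm.

95.00 mm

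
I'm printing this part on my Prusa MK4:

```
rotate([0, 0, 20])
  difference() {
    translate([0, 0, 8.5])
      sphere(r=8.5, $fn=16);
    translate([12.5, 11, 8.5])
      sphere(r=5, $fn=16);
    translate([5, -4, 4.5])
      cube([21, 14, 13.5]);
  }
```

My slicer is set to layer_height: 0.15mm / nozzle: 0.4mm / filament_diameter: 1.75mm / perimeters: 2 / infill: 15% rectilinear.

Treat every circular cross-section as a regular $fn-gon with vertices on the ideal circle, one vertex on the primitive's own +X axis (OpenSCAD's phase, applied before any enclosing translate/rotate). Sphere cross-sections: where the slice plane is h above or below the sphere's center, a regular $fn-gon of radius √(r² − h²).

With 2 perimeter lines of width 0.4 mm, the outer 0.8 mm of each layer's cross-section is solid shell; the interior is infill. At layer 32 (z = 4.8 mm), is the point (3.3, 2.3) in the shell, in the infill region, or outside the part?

At z = 4.8 mm: the r=8.5 sphere slices to a regular 16-gon of circumradius 7.652 (√(r²−h²) with h=3.7 from center); the r=5 sphere at (12.5, 11) slices to a regular 16-gon of circumradius 3.363 (√(r²−h²) with h=3.7 from center); the cube at (5, -4) (footprint 21×14) is included at this height; After the difference (first − rest): starting from the r=8.5 sphere, the r=5 sphere at (12.5, 11) misses the remaining region (no effect); the 21×14 cube at (5, -4) partially overlaps it — only the 18.80 mm² overlap (of its 294.00 mm²) is removed, clipping the outline — 1 connected region; (rotated 20° about Z; rotation is an isometry so areas/perimeters/island counts are preserved). Overall, the cross-section is a single solid region. Undo the 20° rotation: the query point maps to (3.888, 1.033) in the un-rotated model frame. The nearest boundary edge runs (5.00, 5.69)→(5.00, -4.00); distance from the point to it = 1.11 mm. The point is inside the cross-section and 1.11 mm from the nearest boundary — more than the 0.8 mm shell width (2 × 0.4), so it's in the infill interior.

infill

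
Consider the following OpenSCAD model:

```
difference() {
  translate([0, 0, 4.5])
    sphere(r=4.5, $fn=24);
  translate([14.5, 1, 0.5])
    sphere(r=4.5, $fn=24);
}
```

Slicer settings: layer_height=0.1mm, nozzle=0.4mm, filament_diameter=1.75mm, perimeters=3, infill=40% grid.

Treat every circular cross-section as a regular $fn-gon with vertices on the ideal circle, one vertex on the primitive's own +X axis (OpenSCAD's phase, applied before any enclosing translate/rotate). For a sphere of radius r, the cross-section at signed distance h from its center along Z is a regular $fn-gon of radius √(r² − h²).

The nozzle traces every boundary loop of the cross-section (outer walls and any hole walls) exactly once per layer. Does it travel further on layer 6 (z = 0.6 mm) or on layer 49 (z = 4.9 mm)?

Layer 6 (z = 0.6): the r=4.5 sphere slices to a regular 24-gon of circumradius 2.245 (√(r²−h²) with h=3.9 from center) (perimeter = 2·24·2.245·sin(180°/24) = 14.07 mm); the r=4.5 sphere at (14.5, 1) contributes a regular 24-gon of circumradius √(4.5²−0.1²) = 4.499 (perimeter = 2·24·4.499·sin(180°/24) = 28.19 mm); Taking the first minus the rest: starting from the r=4.5 sphere, the r=4.5 sphere at (14.5, 1) misses the remaining region (no effect) — boundary = 14.07 mm. So its perimeter = 14.07 mm. Layer 49 (z = 4.9): the r=4.5 sphere slices to a regular 24-gon of circumradius 4.482 (√(r²−h²) with h=0.4 from center) (perimeter = 2·24·4.482·sin(180°/24) = 28.08 mm); the r=4.5 sphere at (14.5, 1) contributes a regular 24-gon of circumradius √(4.5²−4.4²) = 0.943 (perimeter = 2·24·0.943·sin(180°/24) = 5.91 mm); Taking the first minus the rest: starting from the r=4.5 sphere, the r=4.5 sphere at (14.5, 1) misses the remaining region (no effect) — boundary = 28.08 mm. So its perimeter = 28.08 mm. Layer 49 is larger (28.08 vs 14.07 mm).

layer 49 (z = 4.9 mm)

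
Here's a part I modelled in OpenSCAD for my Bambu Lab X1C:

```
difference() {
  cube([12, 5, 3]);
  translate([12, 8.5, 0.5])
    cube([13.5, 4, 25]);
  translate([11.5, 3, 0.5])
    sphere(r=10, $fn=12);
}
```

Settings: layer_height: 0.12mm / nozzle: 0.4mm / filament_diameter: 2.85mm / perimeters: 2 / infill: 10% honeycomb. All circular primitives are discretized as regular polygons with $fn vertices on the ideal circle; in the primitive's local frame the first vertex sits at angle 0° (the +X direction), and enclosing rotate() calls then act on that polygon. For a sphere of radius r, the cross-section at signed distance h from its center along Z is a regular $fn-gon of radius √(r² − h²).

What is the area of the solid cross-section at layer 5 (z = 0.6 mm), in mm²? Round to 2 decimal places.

At z = 0.6 mm: the cube (footprint 12×5) is included at this height (area 60.00 mm²); the cube at (12, 8.5) (footprint 13.5×4) is included at this height (area 54.00 mm²); the r=10 sphere at (11.5, 3) contributes a regular 12-gon of circumradius √(10²−0.1²) = 9.999 (area = (12/2)·9.999²·sin(360°/12) = 299.97 mm²); Taking the first minus the rest: starting from the 12×5 cube (60.00 mm²), the 13.5×4 cube at (12, 8.5) misses the remaining region (no effect); the r=10 sphere at (11.5, 3) partially overlaps it — only the 50.76 mm² overlap (of its 299.97 mm²) is removed, clipping the outline — area = 9.24 mm². Overall, the cross-section is a single solid region. Net area = 9.24 mm².

9.24 mm²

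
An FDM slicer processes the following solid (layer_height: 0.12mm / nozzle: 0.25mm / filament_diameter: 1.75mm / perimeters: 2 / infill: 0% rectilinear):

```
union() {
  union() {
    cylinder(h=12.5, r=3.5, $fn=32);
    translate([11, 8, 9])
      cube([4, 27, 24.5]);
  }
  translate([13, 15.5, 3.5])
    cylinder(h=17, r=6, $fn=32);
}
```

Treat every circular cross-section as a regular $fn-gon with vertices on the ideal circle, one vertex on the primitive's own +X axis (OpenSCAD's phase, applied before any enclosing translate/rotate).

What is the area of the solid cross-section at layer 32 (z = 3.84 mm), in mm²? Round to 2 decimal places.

At z = 3.84 mm: the cylinder: section is a regular 32-gon, circumradius r=3.5 (area = (32/2)·3.500²·sin(360°/32) = 38.24 mm²); the cube at (11, 8) does not reach this height (z outside [9, 33.5]); Taking the union: only the r=3.5 cylinder is present, so the union is just that shape — area = 38.24 mm²; the r=6 cylinder at (13, 15.5) gives a regular 32-gon of circumradius 6 (constant along its height) (area = (32/2)·6.000²·sin(360°/32) = 112.37 mm²); Combining (union): the 2 present regions are separate (no shared area or edge), so areas and boundary lengths simply add and each stays a separate island — area = 150.61 mm². Overall, the cross-section has 2 separate islands. Net area = 150.61 mm².

150.61 mm²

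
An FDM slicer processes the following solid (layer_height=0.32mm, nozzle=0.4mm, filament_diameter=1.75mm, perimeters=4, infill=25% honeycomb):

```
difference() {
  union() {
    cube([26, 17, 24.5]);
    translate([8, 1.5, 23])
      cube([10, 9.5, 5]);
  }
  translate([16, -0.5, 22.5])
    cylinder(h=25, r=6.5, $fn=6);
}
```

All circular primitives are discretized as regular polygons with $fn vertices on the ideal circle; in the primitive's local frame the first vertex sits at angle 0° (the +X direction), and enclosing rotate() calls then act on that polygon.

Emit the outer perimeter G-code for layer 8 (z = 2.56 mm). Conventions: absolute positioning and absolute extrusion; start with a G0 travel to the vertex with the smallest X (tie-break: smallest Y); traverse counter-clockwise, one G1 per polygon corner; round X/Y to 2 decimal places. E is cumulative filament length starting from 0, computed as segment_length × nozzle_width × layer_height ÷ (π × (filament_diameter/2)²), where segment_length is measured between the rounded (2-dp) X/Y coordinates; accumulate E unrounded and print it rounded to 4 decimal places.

G0 X0.00 Y0.00 Z2.56
G1 X26.00 Y0.00 E1.3836
G1 X26.00 Y17.00 E2.2883
G1 X0.00 Y17.00 E3.6719
G1 X0.00 Y0.00 E4.5766

At z = 2.56 mm: the 26×17 cube contributes its full rectangle; the cube at (8, 1.5) does not reach this height (z outside [23, 28]); Combining (union): only the 26×17 cube is present, so the union is just that shape — 1 connected region; the cylinder at (16, -0.5) is absent (z outside [22.5, 47.5]); After the difference (first − rest): none of the subtracted shapes is present at this height, so that combined region is unchanged — 1 connected region. The outline is a single polygon with 4 vertices. Extrusion per mm of travel: 0.4 × 0.32 / (π × 0.875²) = 0.053216. Accumulating E over each segment gives final E = 4.5766.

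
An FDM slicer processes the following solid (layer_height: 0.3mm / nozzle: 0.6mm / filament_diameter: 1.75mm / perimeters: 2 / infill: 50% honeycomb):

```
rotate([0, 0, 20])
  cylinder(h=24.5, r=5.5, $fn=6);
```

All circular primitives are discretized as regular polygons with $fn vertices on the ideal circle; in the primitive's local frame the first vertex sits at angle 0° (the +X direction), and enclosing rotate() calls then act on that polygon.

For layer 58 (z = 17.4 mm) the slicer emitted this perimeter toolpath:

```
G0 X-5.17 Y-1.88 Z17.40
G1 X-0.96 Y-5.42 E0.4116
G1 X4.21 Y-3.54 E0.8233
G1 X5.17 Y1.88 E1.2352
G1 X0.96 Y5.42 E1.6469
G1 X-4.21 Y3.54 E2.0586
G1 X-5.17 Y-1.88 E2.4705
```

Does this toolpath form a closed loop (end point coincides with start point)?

Start point (G0): (-5.17, -1.88). End point (last G1): the path returns to the start — closed.

yes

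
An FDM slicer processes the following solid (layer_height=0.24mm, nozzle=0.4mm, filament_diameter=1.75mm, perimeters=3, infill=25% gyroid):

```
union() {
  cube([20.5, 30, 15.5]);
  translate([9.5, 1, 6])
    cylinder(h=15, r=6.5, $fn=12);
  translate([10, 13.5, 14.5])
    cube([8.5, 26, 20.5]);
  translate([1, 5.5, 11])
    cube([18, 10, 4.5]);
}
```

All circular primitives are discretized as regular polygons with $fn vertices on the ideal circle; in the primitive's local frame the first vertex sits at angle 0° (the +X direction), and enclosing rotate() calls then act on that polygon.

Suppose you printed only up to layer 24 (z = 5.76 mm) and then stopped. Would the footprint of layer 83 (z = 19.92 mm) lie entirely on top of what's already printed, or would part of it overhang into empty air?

Compare the two slices. At z = 5.76: the 20.5×30 cube contributes its full rectangle (area 615.00 mm²); the cylinder at (9.5, 1) is not intersected at this z (z outside [6, 21]); the cube at (10, 13.5) does not reach this height (z outside [14.5, 35]); the cube at (1, 5.5) does not reach this height (z outside [11, 15.5]); Taking the union: only the 20.5×30 cube is present, so the union is just that shape — area = 615.00 mm². At z = 19.92: the cube is not intersected at this z (z outside [0, 15.5]); the cylinder at (9.5, 1): section is a regular 12-gon, circumradius r=6.5 (area = (12/2)·6.500²·sin(360°/12) = 126.75 mm²); the cube at (10, 13.5) is present — its section is the full 8.5×26 rectangle (area 221.00 mm²); the cube at (1, 5.5) is not intersected at this z (z outside [11, 15.5]); Merging all regions: the 2 present regions are separate (no shared area or edge), so areas and boundary lengths simply add and each stays a separate island — area = 347.75 mm². Checking containment: at z = 19.92 the cross-section extends beyond the z = 5.76 cross-section by about 131.39 mm².

part overhangs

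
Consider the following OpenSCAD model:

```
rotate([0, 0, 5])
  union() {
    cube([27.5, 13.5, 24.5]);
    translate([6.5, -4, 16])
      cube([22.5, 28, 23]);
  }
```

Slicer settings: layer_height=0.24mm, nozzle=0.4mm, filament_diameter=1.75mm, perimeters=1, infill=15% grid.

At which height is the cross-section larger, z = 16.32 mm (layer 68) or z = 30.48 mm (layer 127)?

layer 68 (z = 16.32 mm)

Layer 68 (z = 16.32): the cube (footprint 27.5×13.5) is included at this height (area 371.25 mm²); the cube at (6.5, -4) is present — its section is the full 22.5×28 rectangle (area 630.00 mm²); Combining (union): the regions partially overlap — summed areas 1001.25 mm² minus the doubly-counted overlap 283.50 mm² gives 717.75 mm² — area = 717.75 mm²; (whole slice rotated 5° about Z — lengths, areas and connectivity unchanged). So its area = 717.75 mm². Layer 127 (z = 30.48): the cube does not reach this height (z outside [0, 24.5]); the 22.5×28 cube at (6.5, -4) contributes its full rectangle (area 630.00 mm²); Merging all regions: only the 22.5×28 cube at (6.5, -4) is present, so the union is just that shape — area = 630.00 mm²; (rotated 5° about Z; rotation is an isometry so areas/perimeters/island counts are preserved). So its area = 630.00 mm². Layer 68 is larger (717.75 vs 630.00 mm²).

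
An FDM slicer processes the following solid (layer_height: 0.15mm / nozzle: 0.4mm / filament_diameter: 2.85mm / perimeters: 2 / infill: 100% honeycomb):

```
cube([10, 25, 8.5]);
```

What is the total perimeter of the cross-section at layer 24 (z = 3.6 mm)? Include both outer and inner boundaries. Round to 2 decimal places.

70.00 mm

At z = 3.6 mm: the cube is present — its section is the full 10×25 rectangle (perimeter 70.00 mm). Overall, the cross-section is a single solid region. Total boundary length (outer) = 70.00 mm.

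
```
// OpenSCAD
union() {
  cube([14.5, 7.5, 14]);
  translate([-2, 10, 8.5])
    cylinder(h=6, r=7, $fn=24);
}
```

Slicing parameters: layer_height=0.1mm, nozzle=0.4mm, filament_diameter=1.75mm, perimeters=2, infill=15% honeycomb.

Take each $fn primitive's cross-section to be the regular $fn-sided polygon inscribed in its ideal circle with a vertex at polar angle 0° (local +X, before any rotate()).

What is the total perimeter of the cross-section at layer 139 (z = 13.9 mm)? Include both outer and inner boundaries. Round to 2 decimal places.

At z = 13.9 mm: the 14.5×7.5 cube contributes its full rectangle (perimeter 44.00 mm); the r=7 cylinder at (-2, 10) contributes a regular 24-gon of circumradius 7 (perimeter = 2·24·7.000·sin(180°/24) = 43.86 mm); Merging all regions: the regions partially overlap (shared area 12.29 mm²), so the edge portions inside another operand are dropped and the merged outline is re-measured after clipping — boundary = 72.84 mm. Overall, the cross-section is a single solid region. Total boundary length (outer) = 72.84 mm.

72.84 mm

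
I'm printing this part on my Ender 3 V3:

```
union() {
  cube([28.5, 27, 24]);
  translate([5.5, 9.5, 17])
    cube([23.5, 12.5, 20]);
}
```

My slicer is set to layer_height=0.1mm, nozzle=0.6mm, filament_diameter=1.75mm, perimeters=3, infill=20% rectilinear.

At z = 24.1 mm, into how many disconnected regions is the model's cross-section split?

At z = 24.1 mm: the cube is absent (z outside [0, 24]); the cube at (5.5, 9.5) (footprint 23.5×12.5) is included at this height; Taking the union: only the 23.5×12.5 cube at (5.5, 9.5) is present, so the union is just that shape — 1 connected region. The result has 1 disconnected region.

1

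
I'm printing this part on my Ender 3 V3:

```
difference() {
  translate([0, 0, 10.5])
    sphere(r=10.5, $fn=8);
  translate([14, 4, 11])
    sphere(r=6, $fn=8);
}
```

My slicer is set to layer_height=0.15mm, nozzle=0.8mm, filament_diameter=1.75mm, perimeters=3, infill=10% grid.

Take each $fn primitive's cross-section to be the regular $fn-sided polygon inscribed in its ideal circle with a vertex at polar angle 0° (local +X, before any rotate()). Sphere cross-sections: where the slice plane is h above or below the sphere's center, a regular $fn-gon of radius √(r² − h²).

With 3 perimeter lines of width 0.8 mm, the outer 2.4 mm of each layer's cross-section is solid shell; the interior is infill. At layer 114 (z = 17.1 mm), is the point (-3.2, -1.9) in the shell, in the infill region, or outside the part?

At z = 17.1 mm: the r=10.5 sphere slices to a regular 8-gon of circumradius 8.166 (√(r²−h²) with h=6.6 from center); the sphere at (14, 4) is absent (|z−center|=6.100 > r=6); Subtracting the remaining from the first: none of the subtracted shapes is present at this height, so the r=10.5 sphere is unchanged — 1 connected region. Overall, the cross-section is a single solid region. The nearest boundary edge runs (-8.17, 0.00)→(-5.77, -5.77); distance from the point to it = 3.86 mm. The point is inside the cross-section and 3.86 mm from the nearest boundary — more than the 2.4 mm shell width (3 × 0.8), so it's in the infill interior.

infill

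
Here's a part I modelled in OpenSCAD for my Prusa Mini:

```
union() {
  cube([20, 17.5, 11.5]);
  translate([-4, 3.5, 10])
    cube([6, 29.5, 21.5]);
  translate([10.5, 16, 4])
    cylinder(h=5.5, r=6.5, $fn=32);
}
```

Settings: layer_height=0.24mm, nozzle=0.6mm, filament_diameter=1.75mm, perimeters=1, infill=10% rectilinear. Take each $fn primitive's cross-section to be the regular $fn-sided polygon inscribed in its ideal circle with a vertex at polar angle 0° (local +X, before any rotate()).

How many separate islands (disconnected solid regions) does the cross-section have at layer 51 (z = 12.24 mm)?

1

At z = 12.24 mm: the cube is absent (z outside [0, 11.5]); the cube at (-4, 3.5) (footprint 6×29.5) is included at this height; the cylinder at (10.5, 16) is absent (z outside [4, 9.5]); Taking the union: only the 6×29.5 cube at (-4, 3.5) is present, so the union is just that shape — 1 connected region. Overall, the cross-section is a single solid region. Island count = 1.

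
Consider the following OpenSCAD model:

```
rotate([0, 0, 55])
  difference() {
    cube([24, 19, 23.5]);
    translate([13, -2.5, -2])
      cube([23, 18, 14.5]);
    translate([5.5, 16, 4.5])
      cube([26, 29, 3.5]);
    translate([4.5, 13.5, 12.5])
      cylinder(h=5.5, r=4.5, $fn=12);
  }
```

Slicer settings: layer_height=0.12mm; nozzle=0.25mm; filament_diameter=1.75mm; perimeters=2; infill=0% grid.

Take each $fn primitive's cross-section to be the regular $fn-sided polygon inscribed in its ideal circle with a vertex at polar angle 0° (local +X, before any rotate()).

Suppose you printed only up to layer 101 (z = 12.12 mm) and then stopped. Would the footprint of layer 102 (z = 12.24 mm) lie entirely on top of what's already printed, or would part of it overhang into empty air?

entirely on top

Compare the two slices. At z = 12.12: the cube is present — its section is the full 24×19 rectangle (area 456.00 mm²); the cube at (13, -2.5) (footprint 23×18) is included at this height (area 414.00 mm²); the cube at (5.5, 16) is absent (z outside [4.5, 8]); the cylinder at (4.5, 13.5) is not intersected at this z (z outside [12.5, 18]); Taking the first minus the rest: starting from the 24×19 cube (456.00 mm²), the 23×18 cube at (13, -2.5) partially overlaps it — only the 170.50 mm² overlap (of its 414.00 mm²) is removed, clipping the outline — area = 285.50 mm²; (rotated 55° about Z; rotation is an isometry so areas/perimeters/island counts are preserved). At z = 12.24: the 24×19 cube contributes its full rectangle (area 456.00 mm²); the 23×18 cube at (13, -2.5) contributes its full rectangle (area 414.00 mm²); the cube at (5.5, 16) is absent (z outside [4.5, 8]); the cylinder at (4.5, 13.5) does not reach this height (z outside [12.5, 18]); Taking the first minus the rest: starting from the 24×19 cube (456.00 mm²), the 23×18 cube at (13, -2.5) partially overlaps it — only the 170.50 mm² overlap (of its 414.00 mm²) is removed, clipping the outline — area = 285.50 mm²; (rotated 55° about Z; rotation is an isometry so areas/perimeters/island counts are preserved). Checking containment: the cross-section at z = 12.24 is a subset of the cross-section at z = 12.12.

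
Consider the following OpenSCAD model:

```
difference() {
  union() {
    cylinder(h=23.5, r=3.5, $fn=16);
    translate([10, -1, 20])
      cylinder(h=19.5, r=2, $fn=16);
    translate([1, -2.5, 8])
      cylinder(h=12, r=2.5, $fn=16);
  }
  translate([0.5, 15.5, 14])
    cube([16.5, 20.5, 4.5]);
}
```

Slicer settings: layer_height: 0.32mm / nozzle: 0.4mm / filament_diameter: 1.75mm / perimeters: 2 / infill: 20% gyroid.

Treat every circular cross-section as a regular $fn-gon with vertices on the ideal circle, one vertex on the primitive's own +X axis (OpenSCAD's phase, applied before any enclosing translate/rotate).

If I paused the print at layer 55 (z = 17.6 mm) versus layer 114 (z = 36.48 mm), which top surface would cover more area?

layer 55 (z = 17.6 mm)

Layer 55 (z = 17.6): the cylinder: section is a regular 16-gon, circumradius r=3.5 (area = (16/2)·3.500²·sin(360°/16) = 37.50 mm²); the cylinder at (10, -1) is absent (z outside [20, 39.5]); the r=2.5 cylinder at (1, -2.5) contributes a regular 16-gon of circumradius 2.5 (area = (16/2)·2.500²·sin(360°/16) = 19.13 mm²); Merging all regions: the regions partially overlap — summed areas 56.64 mm² minus the doubly-counted overlap 11.74 mm² gives 44.90 mm² — area = 44.90 mm²; the cube at (0.5, 15.5) (footprint 16.5×20.5) is included at this height (area 338.25 mm²); Subtracting the remaining from the first: starting from the result so far (44.90 mm²), the 16.5×20.5 cube at (0.5, 15.5) misses the remaining region (no effect) — area = 44.90 mm². So its area = 44.90 mm². Layer 114 (z = 36.48): the cylinder is not intersected at this z (z outside [0, 23.5]); the r=2 cylinder at (10, -1) gives a regular 16-gon of circumradius 2 (constant along its height) (area = (16/2)·2.000²·sin(360°/16) = 12.25 mm²); the cylinder at (1, -2.5) does not reach this height (z outside [8, 20]); Merging all regions: only the r=2 cylinder at (10, -1) is present, so the union is just that shape — area = 12.25 mm²; the cube at (0.5, 15.5) is absent (z outside [14, 18.5]); Taking the first minus the rest: none of the subtracted shapes is present at this height, so that combined region is unchanged — area = 12.25 mm². So its area = 12.25 mm². Layer 55 is larger (44.90 vs 12.25 mm²).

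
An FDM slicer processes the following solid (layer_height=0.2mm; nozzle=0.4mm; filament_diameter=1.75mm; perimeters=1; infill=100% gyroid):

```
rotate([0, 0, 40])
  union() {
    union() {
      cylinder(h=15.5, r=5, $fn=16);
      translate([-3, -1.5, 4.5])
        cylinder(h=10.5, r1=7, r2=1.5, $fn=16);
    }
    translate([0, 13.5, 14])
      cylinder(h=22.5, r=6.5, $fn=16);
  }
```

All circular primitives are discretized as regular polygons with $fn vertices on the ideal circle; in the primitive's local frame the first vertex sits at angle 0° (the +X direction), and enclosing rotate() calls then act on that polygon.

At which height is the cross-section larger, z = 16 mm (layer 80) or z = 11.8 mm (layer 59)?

Layer 80 (z = 16): the cylinder is not intersected at this z (z outside [0, 15.5]); the cone at (-3, -1.5) is not intersected at this z (z outside [4.5, 15]); Taking the union: nothing is present at this height; the cylinder at (0, 13.5): section is a regular 16-gon, circumradius r=6.5 (area = (16/2)·6.500²·sin(360°/16) = 129.35 mm²); Taking the union: only the r=6.5 cylinder at (0, 13.5) is present, so the union is just that shape — area = 129.35 mm²; (whole slice rotated 40° about Z — lengths, areas and connectivity unchanged). So its area = 129.35 mm². Layer 59 (z = 11.8): the cylinder: section is a regular 16-gon, circumradius r=5 (area = (16/2)·5.000²·sin(360°/16) = 76.54 mm²); the cone at (-3, -1.5): at t=0.695 of its height the radius interpolates to r₁+(r₂−r₁)t = 3.176, giving a regular 16-gon of that circumradius (area = (16/2)·3.176²·sin(360°/16) = 30.88 mm²); Combining (union): the regions partially overlap — summed areas 107.42 mm² minus the doubly-counted overlap 23.11 mm² gives 84.31 mm² — area = 84.31 mm²; the cylinder at (0, 13.5) is absent (z outside [14, 36.5]); Taking the union: only the result so far is present, so the union is just that shape — area = 84.31 mm²; (whole slice rotated 40° about Z — lengths, areas and connectivity unchanged). So its area = 84.31 mm². Layer 80 is larger (129.35 vs 84.31 mm²).

layer 80 (z = 16 mm)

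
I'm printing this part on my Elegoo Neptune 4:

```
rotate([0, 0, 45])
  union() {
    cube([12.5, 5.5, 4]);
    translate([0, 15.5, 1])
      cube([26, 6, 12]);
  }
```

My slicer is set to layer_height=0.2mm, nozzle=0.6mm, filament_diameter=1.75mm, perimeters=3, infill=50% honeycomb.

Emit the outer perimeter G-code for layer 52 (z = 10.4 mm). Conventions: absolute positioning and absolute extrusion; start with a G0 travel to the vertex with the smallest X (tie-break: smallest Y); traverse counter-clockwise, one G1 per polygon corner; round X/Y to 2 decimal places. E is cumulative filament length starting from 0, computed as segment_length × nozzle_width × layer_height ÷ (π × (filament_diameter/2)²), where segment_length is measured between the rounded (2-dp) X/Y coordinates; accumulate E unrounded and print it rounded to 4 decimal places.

G0 X-15.20 Y15.20 Z10.40
G1 X-10.96 Y10.96 E0.2992
G1 X7.42 Y29.34 E1.5960
G1 X3.18 Y33.59 E1.8955
G1 X-15.20 Y15.20 E3.1926

At z = 10.4 mm: the cube is absent (z outside [0, 4]); the 26×6 cube at (0, 15.5) contributes its full rectangle; Taking the union: only the 26×6 cube at (0, 15.5) is present, so the union is just that shape — 1 connected region; (whole slice rotated 45° about Z — lengths, areas and connectivity unchanged). The outline is a single polygon with 4 vertices. Extrusion per mm of travel: 0.6 × 0.2 / (π × 0.875²) = 0.049890. Accumulating E over each segment gives final E = 3.1926.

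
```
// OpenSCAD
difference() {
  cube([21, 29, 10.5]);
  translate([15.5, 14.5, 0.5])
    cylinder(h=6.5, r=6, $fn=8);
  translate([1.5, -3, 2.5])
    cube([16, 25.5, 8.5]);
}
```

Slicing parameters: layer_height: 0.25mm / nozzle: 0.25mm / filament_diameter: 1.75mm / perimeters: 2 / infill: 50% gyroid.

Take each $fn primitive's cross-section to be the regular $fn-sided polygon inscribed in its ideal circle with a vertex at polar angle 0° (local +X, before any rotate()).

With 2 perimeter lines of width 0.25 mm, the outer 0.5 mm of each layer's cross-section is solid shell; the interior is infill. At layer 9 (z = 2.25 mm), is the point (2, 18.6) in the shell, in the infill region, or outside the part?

At z = 2.25 mm: the cube is present — its section is the full 21×29 rectangle; the r=6 cylinder at (15.5, 14.5) gives a regular 8-gon of circumradius 6 (constant along its height); the cube at (1.5, -3) is not intersected at this z (z outside [2.5, 11]); Subtracting the remaining from the first: starting from the 21×29 cube, the r=6 cylinder at (15.5, 14.5) partially overlaps it — only the 101.22 mm² overlap (of its 101.82 mm²) is removed, clipping the outline — 1 connected region. Overall, the cross-section is a single solid region. The nearest boundary edge runs (0.00, 0.00)→(0.00, 29.00); distance from the point to it = 2.00 mm. The point is inside the cross-section and 2.00 mm from the nearest boundary — more than the 0.5 mm shell width (2 × 0.25), so it's in the infill interior.

infill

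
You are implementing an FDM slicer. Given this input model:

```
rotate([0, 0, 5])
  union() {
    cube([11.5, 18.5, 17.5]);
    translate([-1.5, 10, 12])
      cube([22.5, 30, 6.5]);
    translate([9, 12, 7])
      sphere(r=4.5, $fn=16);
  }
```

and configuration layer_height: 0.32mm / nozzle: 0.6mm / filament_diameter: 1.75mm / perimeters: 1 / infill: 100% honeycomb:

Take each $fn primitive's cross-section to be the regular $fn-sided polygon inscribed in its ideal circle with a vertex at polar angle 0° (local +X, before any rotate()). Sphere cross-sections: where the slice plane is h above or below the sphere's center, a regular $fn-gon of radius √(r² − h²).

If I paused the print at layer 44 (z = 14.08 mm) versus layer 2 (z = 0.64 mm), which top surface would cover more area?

layer 44 (z = 14.08 mm)

Layer 44 (z = 14.08): the 11.5×18.5 cube contributes its full rectangle (area 212.75 mm²); the cube at (-1.5, 10) (footprint 22.5×30) is included at this height (area 675.00 mm²); the sphere at (9, 12) is not intersected at this z (|z−center|=7.080 > r=4.5); Merging all regions: the regions partially overlap — summed areas 887.75 mm² minus the doubly-counted overlap 97.75 mm² gives 790.00 mm² — area = 790.00 mm²; (whole slice rotated 5° about Z — lengths, areas and connectivity unchanged). So its area = 790.00 mm². Layer 2 (z = 0.64): the cube is present — its section is the full 11.5×18.5 rectangle (area 212.75 mm²); the cube at (-1.5, 10) does not reach this height (z outside [12, 18.5]); the sphere at (9, 12) is absent (|z−center|=6.360 > r=4.5); Taking the union: only the 11.5×18.5 cube is present, so the union is just that shape — area = 212.75 mm²; (rotated 5° about Z; rotation is an isometry so areas/perimeters/island counts are preserved). So its area = 212.75 mm². Layer 44 is larger (790.00 vs 212.75 mm²).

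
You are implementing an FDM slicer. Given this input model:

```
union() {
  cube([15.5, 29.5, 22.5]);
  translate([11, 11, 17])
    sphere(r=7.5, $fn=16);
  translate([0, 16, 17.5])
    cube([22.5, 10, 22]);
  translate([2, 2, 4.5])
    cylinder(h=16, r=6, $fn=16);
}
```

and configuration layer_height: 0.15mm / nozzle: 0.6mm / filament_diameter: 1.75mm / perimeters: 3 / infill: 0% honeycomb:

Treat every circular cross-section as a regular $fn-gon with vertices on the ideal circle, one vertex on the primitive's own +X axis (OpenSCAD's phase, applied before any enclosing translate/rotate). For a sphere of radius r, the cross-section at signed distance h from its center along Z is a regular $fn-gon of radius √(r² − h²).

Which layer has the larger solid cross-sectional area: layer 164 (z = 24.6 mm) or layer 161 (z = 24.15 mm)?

layer 161 (z = 24.15 mm)

Layer 164 (z = 24.6): the cube is not intersected at this z (z outside [0, 22.5]); the sphere at (11, 11) does not reach this height (|z−center|=7.600 > r=7.5); the cube at (0, 16) is present — its section is the full 22.5×10 rectangle (area 225.00 mm²); the cylinder at (2, 2) is not intersected at this z (z outside [4.5, 20.5]); Taking the union: only the 22.5×10 cube at (0, 16) is present, so the union is just that shape — area = 225.00 mm². So its area = 225.00 mm². Layer 161 (z = 24.15): the cube is absent (z outside [0, 22.5]); the r=7.5 sphere at (11, 11) contributes a regular 16-gon of circumradius √(7.5²−7.15²) = 2.264 (area = (16/2)·2.264²·sin(360°/16) = 15.70 mm²); the cube at (0, 16) is present — its section is the full 22.5×10 rectangle (area 225.00 mm²); the cylinder at (2, 2) is absent (z outside [4.5, 20.5]); Taking the union: the 2 present regions are separate (no shared area or edge), so areas and boundary lengths simply add and each stays a separate island — area = 240.70 mm². So its area = 240.70 mm². Layer 161 is larger (240.70 vs 225.00 mm²).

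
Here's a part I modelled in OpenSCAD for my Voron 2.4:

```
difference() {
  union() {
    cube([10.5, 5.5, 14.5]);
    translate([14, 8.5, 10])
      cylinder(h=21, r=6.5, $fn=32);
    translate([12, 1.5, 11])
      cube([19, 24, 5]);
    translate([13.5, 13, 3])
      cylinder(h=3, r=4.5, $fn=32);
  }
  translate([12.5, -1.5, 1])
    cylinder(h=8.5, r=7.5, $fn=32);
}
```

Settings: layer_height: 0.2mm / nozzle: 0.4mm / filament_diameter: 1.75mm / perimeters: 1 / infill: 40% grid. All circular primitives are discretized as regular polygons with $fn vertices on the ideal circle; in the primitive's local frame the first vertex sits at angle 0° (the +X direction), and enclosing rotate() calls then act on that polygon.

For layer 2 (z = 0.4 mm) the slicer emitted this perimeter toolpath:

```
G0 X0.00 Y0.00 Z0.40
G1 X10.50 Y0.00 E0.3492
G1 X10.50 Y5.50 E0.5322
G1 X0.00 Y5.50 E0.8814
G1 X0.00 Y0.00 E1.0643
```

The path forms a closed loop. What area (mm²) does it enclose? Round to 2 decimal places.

Apply the shoelace formula to the sequence of (X, Y) vertices; enclosed area = 57.75 mm².

57.75 mm²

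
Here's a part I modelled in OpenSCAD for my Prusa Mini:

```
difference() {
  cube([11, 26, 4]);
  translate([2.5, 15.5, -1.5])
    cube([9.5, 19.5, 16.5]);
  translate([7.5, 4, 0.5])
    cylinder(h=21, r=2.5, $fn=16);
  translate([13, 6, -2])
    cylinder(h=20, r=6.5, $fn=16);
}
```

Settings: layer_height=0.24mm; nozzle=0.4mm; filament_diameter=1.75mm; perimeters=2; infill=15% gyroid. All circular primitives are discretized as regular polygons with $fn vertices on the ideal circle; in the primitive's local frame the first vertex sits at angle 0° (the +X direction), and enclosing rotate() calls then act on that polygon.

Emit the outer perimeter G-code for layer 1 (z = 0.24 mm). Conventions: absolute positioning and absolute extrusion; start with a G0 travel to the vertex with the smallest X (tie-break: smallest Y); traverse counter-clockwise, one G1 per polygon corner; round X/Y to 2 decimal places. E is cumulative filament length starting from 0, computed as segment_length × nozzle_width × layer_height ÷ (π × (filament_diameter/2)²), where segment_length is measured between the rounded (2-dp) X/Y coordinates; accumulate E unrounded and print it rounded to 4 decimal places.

At z = 0.24 mm: the 11×26 cube contributes its full rectangle; the 9.5×19.5 cube at (2.5, 15.5) contributes its full rectangle; the cylinder at (7.5, 4) is absent (z outside [0.5, 21.5]); the r=6.5 cylinder at (13, 6) gives a regular 16-gon of circumradius 6.5 (constant along its height); Taking the first minus the rest: starting from the 11×26 cube, the 9.5×19.5 cube at (2.5, 15.5) partially overlaps it — only the 89.25 mm² overlap (of its 185.25 mm²) is removed, clipping the outline; the r=6.5 cylinder at (13, 6) partially overlaps it — only the 39.44 mm² overlap (of its 129.35 mm²) is removed, clipping the outline — 1 connected region. The outline is a single polygon with 13 vertices. Extrusion per mm of travel: 0.4 × 0.24 / (π × 0.875²) = 0.039912. Accumulating E over each segment gives final E = 3.0777.

G0 X0.00 Y0.00 Z0.24
G1 X10.50 Y0.00 E0.4191
G1 X8.40 Y1.40 E0.5198
G1 X6.99 Y3.51 E0.6211
G1 X6.50 Y6.00 E0.7224
G1 X6.99 Y8.49 E0.8237
G1 X8.40 Y10.60 E0.9250
G1 X10.51 Y12.01 E1.0262
G1 X11.00 Y12.10 E1.0461
G1 X11.00 Y15.50 E1.1818
G1 X2.50 Y15.50 E1.5211
G1 X2.50 Y26.00 E1.9402
G1 X0.00 Y26.00 E2.0399
G1 X0.00 Y0.00 E3.0777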